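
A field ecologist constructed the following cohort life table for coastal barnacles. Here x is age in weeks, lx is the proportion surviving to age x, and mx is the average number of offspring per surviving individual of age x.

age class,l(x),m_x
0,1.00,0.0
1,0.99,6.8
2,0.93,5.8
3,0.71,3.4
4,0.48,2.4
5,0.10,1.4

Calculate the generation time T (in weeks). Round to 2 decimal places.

1.90

lx·mx: 0, 6.732, 5.394, 2.414, 1.152, 0.14 → R0 = 15.832
x·lx·mx: 0, 6.732, 10.788, 7.242, 4.608, 0.7 → Σ = 30.07
T = 30.07 / 15.832 = 1.899318… → 1.90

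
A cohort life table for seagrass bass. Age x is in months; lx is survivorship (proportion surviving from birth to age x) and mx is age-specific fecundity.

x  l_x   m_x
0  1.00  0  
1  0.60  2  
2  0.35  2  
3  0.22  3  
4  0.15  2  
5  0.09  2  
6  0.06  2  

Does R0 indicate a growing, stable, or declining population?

growing

R0 = Σ lx·mx = 0 + 1.2 + 0.7 + 0.66 + 0.3 + 0.18 + 0.12 = 3.16
R0 > 1, so the population is growing.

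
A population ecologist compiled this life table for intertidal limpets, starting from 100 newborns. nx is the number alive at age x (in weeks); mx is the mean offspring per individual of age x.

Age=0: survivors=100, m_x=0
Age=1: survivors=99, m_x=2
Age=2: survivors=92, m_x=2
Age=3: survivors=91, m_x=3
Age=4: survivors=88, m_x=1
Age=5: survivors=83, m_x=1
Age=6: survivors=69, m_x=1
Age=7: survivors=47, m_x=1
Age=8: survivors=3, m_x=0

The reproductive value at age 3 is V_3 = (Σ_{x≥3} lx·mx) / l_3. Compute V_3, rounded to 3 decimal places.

lx = nx/n0 = nx/100: 1, 0.99, 0.92, 0.91, 0.88, 0.83, 0.69, 0.47, 0.03
lx·mx for x ≥ 3: 2.73, 0.88, 0.83, 0.69, 0.47, 0 → sum = 5.6
V_3 = 5.6 / l_3 = 5.6 / 0.91 = 6.153846… → 6.154

6.154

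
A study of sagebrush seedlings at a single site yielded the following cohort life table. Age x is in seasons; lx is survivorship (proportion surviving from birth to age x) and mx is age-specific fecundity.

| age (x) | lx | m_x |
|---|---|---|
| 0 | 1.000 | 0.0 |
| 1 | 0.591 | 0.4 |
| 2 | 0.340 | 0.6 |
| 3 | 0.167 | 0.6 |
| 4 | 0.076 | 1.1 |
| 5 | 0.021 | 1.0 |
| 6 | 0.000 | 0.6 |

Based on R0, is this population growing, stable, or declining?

R0 = Σ lx·mx = 0 + 0.2364 + 0.204 + 0.1002 + 0.0836 + 0.021 + 0 = 0.6452
R0 < 1, so the population is declining.

declining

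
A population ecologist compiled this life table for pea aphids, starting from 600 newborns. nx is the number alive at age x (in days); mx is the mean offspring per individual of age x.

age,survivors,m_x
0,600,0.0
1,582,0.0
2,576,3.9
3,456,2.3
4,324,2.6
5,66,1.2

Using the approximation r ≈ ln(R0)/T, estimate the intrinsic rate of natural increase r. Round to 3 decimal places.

lx = nx/n0 = nx/600: 1, 0.97, 0.96, 0.76, 0.54, 0.11
R0 = Σ lx·mx = 0 + 0 + 3.744 + 1.748 + 1.404 + 0.132 = 7.028
Σ x·lx·mx = 19.008; T = 19.008/7.028 = 2.70461…
r ≈ ln(R0)/T = ln(7.028)/2.70461… = 0.72095… → 0.721

0.721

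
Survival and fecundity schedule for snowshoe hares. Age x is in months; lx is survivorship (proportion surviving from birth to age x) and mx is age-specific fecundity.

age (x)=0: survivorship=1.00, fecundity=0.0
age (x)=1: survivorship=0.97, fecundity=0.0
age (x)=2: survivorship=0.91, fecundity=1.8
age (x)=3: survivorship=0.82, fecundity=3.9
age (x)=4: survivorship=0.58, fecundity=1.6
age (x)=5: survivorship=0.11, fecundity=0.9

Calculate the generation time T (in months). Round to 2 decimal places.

2.91

lx·mx: 0, 0, 1.638, 3.198, 0.928, 0.099 → R0 = 5.863
x·lx·mx: 0, 0, 3.276, 9.594, 3.712, 0.495 → Σ = 17.077
T = 17.077 / 5.863 = 2.912673… → 2.91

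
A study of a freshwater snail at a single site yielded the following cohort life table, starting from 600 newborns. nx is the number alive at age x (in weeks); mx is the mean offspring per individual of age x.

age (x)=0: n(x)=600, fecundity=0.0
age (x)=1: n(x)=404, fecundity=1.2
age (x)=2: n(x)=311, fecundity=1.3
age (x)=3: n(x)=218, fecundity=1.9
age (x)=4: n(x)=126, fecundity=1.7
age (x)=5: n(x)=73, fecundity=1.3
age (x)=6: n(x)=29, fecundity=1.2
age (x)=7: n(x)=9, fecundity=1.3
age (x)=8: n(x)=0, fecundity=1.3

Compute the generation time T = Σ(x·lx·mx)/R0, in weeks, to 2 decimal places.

2.51

lx = nx/n0 = nx/600: 1, 0.67333…, 0.51833…, 0.36333…, 0.21, 0.12167…, 0.04833…, 0.015, 0
lx·mx: 0, 0.808…, 0.673833…, 0.690333…, 0.357, 0.158167…, 0.058…, 0.0195, 0 → R0 = 2.764833…
x·lx·mx: 0, 0.808…, 1.347667…, 2.071…, 1.428, 0.790833…, 0.348…, 0.1365, 0 → Σ = 6.93…
T = 6.93… / 2.764833… = 2.50648… → 2.51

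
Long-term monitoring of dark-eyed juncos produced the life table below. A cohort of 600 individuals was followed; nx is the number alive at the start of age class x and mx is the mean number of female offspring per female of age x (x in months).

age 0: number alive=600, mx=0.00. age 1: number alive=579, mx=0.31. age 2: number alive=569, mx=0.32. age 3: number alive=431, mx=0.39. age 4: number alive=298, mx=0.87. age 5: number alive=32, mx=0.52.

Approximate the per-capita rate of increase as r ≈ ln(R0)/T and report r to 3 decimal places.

0.109

lx = nx/n0 = nx/600: 1, 0.965, 0.94833…, 0.71833…, 0.49667…, 0.05333…
R0 = Σ lx·mx = 0 + 0.29915 + 0.30347… + 0.28015… + 0.4321… + 0.02773… = 1.3426…
Σ x·lx·mx = 3.6136…; T = 3.6136…/1.3426… = 2.69149…
r ≈ ln(R0)/T = ln(1.3426…)/2.69149… = 0.10946… → 0.109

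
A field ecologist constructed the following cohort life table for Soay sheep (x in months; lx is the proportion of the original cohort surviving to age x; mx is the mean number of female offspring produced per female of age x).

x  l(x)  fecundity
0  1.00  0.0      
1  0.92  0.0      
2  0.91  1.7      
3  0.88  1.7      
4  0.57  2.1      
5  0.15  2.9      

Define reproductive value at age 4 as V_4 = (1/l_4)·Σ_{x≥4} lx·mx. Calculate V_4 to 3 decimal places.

2.863

lx·mx for x ≥ 4: 1.197, 0.435 → sum = 1.632
V_4 = 1.632 / l_4 = 1.632 / 0.57 = 2.863158… → 2.863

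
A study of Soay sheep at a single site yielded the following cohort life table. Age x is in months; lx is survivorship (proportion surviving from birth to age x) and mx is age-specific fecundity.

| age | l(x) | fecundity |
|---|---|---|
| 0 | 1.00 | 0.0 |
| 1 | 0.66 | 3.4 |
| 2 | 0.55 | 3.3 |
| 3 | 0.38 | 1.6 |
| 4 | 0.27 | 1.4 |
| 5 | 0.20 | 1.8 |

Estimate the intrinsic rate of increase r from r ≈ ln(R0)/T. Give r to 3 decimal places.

R0 = Σ lx·mx = 0 + 2.244 + 1.815 + 0.608 + 0.378 + 0.36 = 5.405
Σ x·lx·mx = 11.01; T = 11.01/5.405 = 2.037…
r ≈ ln(R0)/T = ln(5.405)/2.037… = 0.82834… → 0.828

0.828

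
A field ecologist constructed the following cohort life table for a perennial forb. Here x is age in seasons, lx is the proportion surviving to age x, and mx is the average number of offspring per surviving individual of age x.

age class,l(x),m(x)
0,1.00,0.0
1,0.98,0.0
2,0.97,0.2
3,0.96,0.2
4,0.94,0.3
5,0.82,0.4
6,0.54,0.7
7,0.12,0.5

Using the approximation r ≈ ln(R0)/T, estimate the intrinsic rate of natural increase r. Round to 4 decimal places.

0.0805

R0 = Σ lx·mx = 0 + 0 + 0.194 + 0.192 + 0.282 + 0.328 + 0.378 + 0.06 = 1.434
Σ x·lx·mx = 6.42; T = 6.42/1.434 = 4.47699…
r ≈ ln(R0)/T = ln(1.434)/4.47699… = 0.080516… → 0.0805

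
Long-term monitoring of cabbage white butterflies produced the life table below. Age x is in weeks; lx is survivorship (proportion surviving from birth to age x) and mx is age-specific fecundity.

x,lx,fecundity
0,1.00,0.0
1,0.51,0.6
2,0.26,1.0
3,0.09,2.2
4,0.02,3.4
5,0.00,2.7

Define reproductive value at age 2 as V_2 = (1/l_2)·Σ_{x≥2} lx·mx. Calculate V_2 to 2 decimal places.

lx·mx for x ≥ 2: 0.26, 0.198, 0.068, 0 → sum = 0.526
V_2 = 0.526 / l_2 = 0.526 / 0.26 = 2.023077… → 2.02

2.02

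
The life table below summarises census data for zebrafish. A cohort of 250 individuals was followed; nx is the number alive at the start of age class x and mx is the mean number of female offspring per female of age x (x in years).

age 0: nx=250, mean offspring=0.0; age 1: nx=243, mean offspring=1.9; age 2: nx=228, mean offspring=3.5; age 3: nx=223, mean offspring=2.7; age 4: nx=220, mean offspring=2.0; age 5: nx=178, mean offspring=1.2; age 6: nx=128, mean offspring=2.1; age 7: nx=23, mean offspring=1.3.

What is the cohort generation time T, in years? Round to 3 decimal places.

3.026

lx = nx/n0 = nx/250: 1, 0.972, 0.912, 0.892, 0.88, 0.712, 0.512, 0.092
lx·mx: 0, 1.8468, 3.192, 2.4084, 1.76, 0.8544, 1.0752, 0.1196 → R0 = 11.2564
x·lx·mx: 0, 1.8468, 6.384, 7.2252, 7.04, 4.272, 6.4512, 0.8372 → Σ = 34.0564
T = 34.0564 / 11.2564 = 3.025514… → 3.026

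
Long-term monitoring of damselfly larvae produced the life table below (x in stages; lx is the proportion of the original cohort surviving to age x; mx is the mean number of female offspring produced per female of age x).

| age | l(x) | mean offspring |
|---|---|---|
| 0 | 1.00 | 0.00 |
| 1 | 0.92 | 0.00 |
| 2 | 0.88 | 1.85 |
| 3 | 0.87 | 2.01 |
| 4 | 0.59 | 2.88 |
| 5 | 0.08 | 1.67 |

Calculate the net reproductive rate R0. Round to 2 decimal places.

5.21

lx·mx by age: 0, 0, 1.628, 1.7487, 1.6992, 0.1336
R0 = Σ lx·mx = 5.2095 → 5.21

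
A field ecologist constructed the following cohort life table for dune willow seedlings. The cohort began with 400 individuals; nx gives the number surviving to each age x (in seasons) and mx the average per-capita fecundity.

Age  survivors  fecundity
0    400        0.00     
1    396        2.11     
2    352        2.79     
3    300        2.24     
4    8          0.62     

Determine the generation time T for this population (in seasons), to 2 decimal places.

lx = nx/n0 = nx/400: 1, 0.99, 0.88, 0.75, 0.02
lx·mx: 0, 2.0889, 2.4552, 1.68, 0.0124 → R0 = 6.2365
x·lx·mx: 0, 2.0889, 4.9104, 5.04, 0.0496 → Σ = 12.0889
T = 12.0889 / 6.2365 = 1.938411… → 1.94

1.94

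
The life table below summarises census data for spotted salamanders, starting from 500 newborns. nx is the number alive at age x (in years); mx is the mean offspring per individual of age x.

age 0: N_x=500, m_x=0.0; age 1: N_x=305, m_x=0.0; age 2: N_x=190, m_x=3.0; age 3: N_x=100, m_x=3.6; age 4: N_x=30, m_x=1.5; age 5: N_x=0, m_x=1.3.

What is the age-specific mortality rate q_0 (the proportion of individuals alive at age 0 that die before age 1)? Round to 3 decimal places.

lx = nx/n0 = nx/500: 1, 0.61, 0.38, 0.2, 0.06, 0
q_0 = (l_0 − l_1) / l_0 = (1 − 0.61) / 1
     = 0.39 / 1 = 0.39 → 0.390

0.390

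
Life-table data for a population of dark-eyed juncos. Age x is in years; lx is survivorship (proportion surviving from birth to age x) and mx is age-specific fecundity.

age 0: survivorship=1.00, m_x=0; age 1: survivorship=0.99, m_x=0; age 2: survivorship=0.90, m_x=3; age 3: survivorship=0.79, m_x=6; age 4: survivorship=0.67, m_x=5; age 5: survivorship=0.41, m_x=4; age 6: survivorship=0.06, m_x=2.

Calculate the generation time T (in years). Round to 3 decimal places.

lx·mx: 0, 0, 2.7, 4.74, 3.35, 1.64, 0.12 → R0 = 12.55
x·lx·mx: 0, 0, 5.4, 14.22, 13.4, 8.2, 0.72 → Σ = 41.94
T = 41.94 / 12.55 = 3.341833… → 3.342

3.342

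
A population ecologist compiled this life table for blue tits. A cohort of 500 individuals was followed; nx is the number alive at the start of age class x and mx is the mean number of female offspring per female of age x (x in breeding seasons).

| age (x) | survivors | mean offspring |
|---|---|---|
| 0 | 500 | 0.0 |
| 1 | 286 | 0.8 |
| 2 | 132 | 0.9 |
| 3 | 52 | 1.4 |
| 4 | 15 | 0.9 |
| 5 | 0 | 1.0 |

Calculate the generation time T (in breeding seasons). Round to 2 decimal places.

1.70

lx = nx/n0 = nx/500: 1, 0.572, 0.264, 0.104, 0.03, 0
lx·mx: 0, 0.4576, 0.2376, 0.1456, 0.027, 0 → R0 = 0.8678
x·lx·mx: 0, 0.4576, 0.4752, 0.4368, 0.108, 0 → Σ = 1.4776
T = 1.4776 / 0.8678 = 1.702696… → 1.70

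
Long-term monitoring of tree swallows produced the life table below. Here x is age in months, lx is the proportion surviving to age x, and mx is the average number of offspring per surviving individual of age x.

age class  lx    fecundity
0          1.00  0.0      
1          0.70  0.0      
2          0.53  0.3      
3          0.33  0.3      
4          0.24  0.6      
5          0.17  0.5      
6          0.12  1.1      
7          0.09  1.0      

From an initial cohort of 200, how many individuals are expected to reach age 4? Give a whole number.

48

Expected survivors = N0 · l_4 = 200 × 0.24 = 48 → 48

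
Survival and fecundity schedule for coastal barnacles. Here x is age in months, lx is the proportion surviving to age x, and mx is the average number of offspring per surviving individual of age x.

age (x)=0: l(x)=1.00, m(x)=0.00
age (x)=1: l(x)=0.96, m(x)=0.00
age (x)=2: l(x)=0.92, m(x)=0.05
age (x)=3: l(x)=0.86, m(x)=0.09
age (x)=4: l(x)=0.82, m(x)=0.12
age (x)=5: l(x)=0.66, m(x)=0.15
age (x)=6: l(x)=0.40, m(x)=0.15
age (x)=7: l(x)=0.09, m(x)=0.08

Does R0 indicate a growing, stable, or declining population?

declining

R0 = Σ lx·mx = 0 + 0 + 0.046 + 0.0774 + 0.0984 + 0.099 + 0.06 + 0.0072 = 0.388
R0 < 1, so the population is declining.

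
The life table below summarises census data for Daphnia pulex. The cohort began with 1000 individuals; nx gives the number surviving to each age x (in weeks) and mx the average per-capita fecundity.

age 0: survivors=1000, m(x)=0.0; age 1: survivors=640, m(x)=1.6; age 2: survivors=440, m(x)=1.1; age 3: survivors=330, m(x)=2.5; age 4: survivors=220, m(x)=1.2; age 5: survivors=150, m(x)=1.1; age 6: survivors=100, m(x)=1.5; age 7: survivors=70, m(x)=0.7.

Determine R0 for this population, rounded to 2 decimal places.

lx = nx/n0 = nx/1000: 1, 0.64, 0.44, 0.33, 0.22, 0.15, 0.1, 0.07
lx·mx by age: 0, 1.024, 0.484, 0.825, 0.264, 0.165, 0.15, 0.049
R0 = Σ lx·mx = 2.961 → 2.96

2.96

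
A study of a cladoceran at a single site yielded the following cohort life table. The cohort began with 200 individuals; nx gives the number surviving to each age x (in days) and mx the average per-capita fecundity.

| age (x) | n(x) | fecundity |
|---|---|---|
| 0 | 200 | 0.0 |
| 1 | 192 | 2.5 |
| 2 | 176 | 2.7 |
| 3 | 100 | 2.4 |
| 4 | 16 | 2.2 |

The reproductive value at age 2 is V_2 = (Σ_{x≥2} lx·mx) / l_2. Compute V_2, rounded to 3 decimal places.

4.264

lx = nx/n0 = nx/200: 1, 0.96, 0.88, 0.5, 0.08
lx·mx for x ≥ 2: 2.376, 1.2, 0.176 → sum = 3.752
V_2 = 3.752 / l_2 = 3.752 / 0.88 = 4.263636… → 4.264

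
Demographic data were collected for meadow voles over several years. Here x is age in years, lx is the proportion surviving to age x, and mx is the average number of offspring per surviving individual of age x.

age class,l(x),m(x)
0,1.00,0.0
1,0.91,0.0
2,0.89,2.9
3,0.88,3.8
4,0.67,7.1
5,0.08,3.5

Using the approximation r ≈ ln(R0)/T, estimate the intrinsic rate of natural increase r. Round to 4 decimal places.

R0 = Σ lx·mx = 0 + 0 + 2.581 + 3.344 + 4.757 + 0.28 = 10.962
Σ x·lx·mx = 35.622; T = 35.622/10.962 = 3.24959…
r ≈ ln(R0)/T = ln(10.962)/3.24959… = 0.736842… → 0.7368

0.7368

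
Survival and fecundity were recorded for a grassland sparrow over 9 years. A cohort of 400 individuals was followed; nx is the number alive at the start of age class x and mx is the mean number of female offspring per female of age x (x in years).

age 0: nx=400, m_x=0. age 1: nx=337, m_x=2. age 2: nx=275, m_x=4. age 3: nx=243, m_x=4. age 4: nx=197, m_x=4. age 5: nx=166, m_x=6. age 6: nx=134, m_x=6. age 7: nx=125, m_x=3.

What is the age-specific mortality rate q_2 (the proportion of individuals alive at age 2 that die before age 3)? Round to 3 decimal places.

0.116

lx = nx/n0 = nx/400: 1, 0.8425, 0.6875, 0.6075, 0.4925, 0.415, 0.335, 0.3125
q_2 = (l_2 − l_3) / l_2 = (0.6875 − 0.6075) / 0.6875
     = 0.08 / 0.6875 = 0.116364… → 0.116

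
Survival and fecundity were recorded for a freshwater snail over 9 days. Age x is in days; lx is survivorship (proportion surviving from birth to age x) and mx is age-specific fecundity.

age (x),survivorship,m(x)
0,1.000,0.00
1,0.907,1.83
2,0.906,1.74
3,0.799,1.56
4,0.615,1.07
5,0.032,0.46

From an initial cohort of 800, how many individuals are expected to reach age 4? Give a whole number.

492

Expected survivors = N0 · l_4 = 800 × 0.615 = 492 → 492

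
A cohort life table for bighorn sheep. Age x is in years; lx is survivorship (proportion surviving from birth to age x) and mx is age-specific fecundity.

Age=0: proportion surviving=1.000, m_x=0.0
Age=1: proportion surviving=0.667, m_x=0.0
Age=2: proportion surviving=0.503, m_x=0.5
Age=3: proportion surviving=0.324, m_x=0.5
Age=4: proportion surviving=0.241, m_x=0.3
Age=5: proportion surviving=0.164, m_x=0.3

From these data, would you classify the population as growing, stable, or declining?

R0 = Σ lx·mx = 0 + 0 + 0.2515 + 0.162 + 0.0723 + 0.0492 = 0.535
R0 < 1, so the population is declining.

declining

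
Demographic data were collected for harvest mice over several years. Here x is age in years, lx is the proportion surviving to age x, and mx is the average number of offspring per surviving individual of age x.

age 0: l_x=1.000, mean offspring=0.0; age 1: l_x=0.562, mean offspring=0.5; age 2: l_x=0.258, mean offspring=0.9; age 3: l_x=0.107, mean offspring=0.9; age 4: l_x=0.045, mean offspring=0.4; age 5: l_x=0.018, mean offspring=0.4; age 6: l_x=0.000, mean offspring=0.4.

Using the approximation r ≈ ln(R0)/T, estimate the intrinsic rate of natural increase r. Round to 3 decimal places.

-0.253

R0 = Σ lx·mx = 0 + 0.281 + 0.2322 + 0.0963 + 0.018 + 0.0072 + 0 = 0.6347
Σ x·lx·mx = 1.1423; T = 1.1423/0.6347 = 1.79975…
r ≈ ln(R0)/T = ln(0.6347)/1.79975… = -0.25259… → -0.253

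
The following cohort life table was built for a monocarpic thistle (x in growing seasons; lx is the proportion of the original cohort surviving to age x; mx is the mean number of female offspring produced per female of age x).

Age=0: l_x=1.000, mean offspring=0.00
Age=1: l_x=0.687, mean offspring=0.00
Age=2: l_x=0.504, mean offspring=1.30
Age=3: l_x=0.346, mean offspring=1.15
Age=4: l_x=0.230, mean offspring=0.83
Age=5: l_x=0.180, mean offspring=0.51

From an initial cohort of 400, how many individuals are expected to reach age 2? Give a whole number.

Expected survivors = N0 · l_2 = 400 × 0.504 = 201.6 → 202

202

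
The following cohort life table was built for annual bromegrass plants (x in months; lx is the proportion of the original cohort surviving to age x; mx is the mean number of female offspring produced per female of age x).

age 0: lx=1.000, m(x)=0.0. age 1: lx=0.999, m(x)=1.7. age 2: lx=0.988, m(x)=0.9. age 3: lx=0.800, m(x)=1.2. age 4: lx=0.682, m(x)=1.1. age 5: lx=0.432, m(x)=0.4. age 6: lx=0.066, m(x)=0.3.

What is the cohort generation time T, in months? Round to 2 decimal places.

2.30

lx·mx: 0, 1.6983, 0.8892, 0.96, 0.7502, 0.1728, 0.0198 → R0 = 4.4903
x·lx·mx: 0, 1.6983, 1.7784, 2.88, 3.0008, 0.864, 0.1188 → Σ = 10.3403
T = 10.3403 / 4.4903 = 2.302808… → 2.30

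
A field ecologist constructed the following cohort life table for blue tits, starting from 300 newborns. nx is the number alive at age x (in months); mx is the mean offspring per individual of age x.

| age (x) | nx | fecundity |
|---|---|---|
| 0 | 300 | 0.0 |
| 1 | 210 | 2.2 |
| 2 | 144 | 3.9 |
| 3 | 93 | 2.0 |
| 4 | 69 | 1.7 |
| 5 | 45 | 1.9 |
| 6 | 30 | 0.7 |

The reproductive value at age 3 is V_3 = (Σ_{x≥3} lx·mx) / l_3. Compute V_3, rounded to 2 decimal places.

4.41

lx = nx/n0 = nx/300: 1, 0.7, 0.48, 0.31, 0.23, 0.15, 0.1
lx·mx for x ≥ 3: 0.62, 0.391, 0.285, 0.07 → sum = 1.366
V_3 = 1.366 / l_3 = 1.366 / 0.31 = 4.406452… → 4.41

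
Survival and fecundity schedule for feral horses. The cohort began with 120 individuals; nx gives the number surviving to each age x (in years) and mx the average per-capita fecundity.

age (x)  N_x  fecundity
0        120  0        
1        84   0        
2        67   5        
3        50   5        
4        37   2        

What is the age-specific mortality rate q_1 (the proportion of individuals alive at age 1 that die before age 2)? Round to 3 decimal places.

0.202

lx = nx/n0 = nx/120: 1, 0.7, 0.55833…, 0.41667…, 0.30833…
q_1 = (l_1 − l_2) / l_1 = (0.7 − 0.558333…) / 0.7
     = 0.141667… / 0.7 = 0.202381… → 0.202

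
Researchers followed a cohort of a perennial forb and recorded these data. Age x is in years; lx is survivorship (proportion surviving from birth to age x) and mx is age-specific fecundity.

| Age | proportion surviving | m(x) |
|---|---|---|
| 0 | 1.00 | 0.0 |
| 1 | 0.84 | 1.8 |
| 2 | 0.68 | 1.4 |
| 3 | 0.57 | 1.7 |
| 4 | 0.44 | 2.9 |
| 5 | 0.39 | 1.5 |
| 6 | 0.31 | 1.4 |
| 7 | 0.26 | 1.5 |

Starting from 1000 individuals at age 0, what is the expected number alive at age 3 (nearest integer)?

Expected survivors = N0 · l_3 = 1000 × 0.57 = 570 → 570

570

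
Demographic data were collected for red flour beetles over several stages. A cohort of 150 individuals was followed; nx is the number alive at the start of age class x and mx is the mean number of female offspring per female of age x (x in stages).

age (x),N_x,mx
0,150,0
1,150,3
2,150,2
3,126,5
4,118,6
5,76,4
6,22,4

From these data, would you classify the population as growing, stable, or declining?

lx = nx/n0 = nx/150: 1, 1, 1, 0.84, 0.78667…, 0.50667…, 0.14667…
R0 = Σ lx·mx = 0 + 3 + 2 + 4.2 + 4.72… + 2.026667… + 0.586667… = 16.533333…
R0 > 1, so the population is growing.

growing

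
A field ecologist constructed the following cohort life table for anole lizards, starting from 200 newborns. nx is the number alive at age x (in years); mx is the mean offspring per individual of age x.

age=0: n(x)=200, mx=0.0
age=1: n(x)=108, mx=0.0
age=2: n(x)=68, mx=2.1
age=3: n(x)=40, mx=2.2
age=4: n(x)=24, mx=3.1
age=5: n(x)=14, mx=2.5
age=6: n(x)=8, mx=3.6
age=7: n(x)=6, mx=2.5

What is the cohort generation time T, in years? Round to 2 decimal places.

3.39

lx = nx/n0 = nx/200: 1, 0.54, 0.34, 0.2, 0.12, 0.07, 0.04, 0.03
lx·mx: 0, 0, 0.714, 0.44, 0.372, 0.175, 0.144, 0.075 → R0 = 1.92
x·lx·mx: 0, 0, 1.428, 1.32, 1.488, 0.875, 0.864, 0.525 → Σ = 6.5
T = 6.5 / 1.92 = 3.385417… → 3.39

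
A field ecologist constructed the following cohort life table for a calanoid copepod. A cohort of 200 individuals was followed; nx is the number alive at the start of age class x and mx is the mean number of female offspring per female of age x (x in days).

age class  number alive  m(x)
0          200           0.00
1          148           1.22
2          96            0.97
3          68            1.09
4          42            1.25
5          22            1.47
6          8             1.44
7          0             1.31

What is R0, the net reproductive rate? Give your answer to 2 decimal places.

lx = nx/n0 = nx/200: 1, 0.74, 0.48, 0.34, 0.21, 0.11, 0.04, 0
lx·mx by age: 0, 0.9028, 0.4656, 0.3706, 0.2625, 0.1617, 0.0576, 0
R0 = Σ lx·mx = 2.2208 → 2.22

2.22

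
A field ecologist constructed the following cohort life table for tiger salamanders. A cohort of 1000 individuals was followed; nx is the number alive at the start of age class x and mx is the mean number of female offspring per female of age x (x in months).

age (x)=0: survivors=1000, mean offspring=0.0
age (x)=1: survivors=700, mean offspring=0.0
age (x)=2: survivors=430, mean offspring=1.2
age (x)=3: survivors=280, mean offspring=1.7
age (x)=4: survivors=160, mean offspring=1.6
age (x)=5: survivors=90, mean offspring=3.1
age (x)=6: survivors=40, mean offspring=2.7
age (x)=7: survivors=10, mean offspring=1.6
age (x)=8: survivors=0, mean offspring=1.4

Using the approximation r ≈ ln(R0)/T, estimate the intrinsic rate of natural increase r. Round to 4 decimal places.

0.1468

lx = nx/n0 = nx/1000: 1, 0.7, 0.43, 0.28, 0.16, 0.09, 0.04, 0.01, 0
R0 = Σ lx·mx = 0 + 0 + 0.516 + 0.476 + 0.256 + 0.279 + 0.108 + 0.016 + 0 = 1.651
Σ x·lx·mx = 5.639; T = 5.639/1.651 = 3.41551…
r ≈ ln(R0)/T = ln(1.651)/3.41551… = 0.146796… → 0.1468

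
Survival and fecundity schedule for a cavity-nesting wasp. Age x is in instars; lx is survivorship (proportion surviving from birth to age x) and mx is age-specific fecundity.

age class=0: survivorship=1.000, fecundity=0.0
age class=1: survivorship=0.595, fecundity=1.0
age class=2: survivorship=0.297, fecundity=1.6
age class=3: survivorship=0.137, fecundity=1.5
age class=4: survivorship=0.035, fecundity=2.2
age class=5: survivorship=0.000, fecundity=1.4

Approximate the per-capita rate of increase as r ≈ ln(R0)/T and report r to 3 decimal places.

0.165

R0 = Σ lx·mx = 0 + 0.595 + 0.4752 + 0.2055 + 0.077 + 0 = 1.3527
Σ x·lx·mx = 2.4699; T = 2.4699/1.3527 = 1.8259…
r ≈ ln(R0)/T = ln(1.3527)/1.8259… = 0.16545… → 0.165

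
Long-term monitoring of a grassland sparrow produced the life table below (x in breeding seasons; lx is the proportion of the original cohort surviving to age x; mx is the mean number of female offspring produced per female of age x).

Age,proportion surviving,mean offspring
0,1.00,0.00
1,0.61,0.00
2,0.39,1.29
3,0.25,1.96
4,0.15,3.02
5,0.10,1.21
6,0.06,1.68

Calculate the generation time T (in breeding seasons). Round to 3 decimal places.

3.296

lx·mx: 0, 0, 0.5031, 0.49, 0.453, 0.121, 0.1008 → R0 = 1.6679
x·lx·mx: 0, 0, 1.0062, 1.47, 1.812, 0.605, 0.6048 → Σ = 5.498
T = 5.498 / 1.6679 = 3.296361… → 3.296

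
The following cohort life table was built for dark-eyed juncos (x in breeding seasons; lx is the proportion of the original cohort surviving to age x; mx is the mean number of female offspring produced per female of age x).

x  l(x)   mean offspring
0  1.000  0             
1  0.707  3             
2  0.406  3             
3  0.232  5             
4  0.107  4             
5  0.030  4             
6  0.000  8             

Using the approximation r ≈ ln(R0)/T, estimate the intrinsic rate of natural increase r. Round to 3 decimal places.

R0 = Σ lx·mx = 0 + 2.121 + 1.218 + 1.16 + 0.428 + 0.12 + 0 = 5.047
Σ x·lx·mx = 10.349; T = 10.349/5.047 = 2.05053…
r ≈ ln(R0)/T = ln(5.047)/2.05053… = 0.78945… → 0.789

0.789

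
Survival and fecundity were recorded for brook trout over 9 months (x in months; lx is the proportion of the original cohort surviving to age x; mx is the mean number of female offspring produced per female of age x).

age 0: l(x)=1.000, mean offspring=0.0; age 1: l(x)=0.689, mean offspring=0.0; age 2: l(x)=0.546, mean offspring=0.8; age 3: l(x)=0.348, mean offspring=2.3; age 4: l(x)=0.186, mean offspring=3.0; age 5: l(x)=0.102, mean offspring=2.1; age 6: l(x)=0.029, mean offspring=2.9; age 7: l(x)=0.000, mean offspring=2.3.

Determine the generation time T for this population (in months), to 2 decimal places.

3.38

lx·mx: 0, 0, 0.4368, 0.8004, 0.558, 0.2142, 0.0841, 0 → R0 = 2.0935
x·lx·mx: 0, 0, 0.8736, 2.4012, 2.232, 1.071, 0.5046, 0 → Σ = 7.0824
T = 7.0824 / 2.0935 = 3.383043… → 3.38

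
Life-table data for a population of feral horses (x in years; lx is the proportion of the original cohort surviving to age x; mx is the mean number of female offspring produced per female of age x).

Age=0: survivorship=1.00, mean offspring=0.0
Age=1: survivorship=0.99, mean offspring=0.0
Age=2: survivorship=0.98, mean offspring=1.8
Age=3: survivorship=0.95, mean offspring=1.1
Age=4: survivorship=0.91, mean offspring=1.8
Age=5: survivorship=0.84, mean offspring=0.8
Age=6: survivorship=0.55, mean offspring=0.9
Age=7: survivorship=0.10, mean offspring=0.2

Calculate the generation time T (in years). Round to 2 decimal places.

lx·mx: 0, 0, 1.764, 1.045, 1.638, 0.672, 0.495, 0.02 → R0 = 5.634
x·lx·mx: 0, 0, 3.528, 3.135, 6.552, 3.36, 2.97, 0.14 → Σ = 19.685
T = 19.685 / 5.634 = 3.493965… → 3.49

3.49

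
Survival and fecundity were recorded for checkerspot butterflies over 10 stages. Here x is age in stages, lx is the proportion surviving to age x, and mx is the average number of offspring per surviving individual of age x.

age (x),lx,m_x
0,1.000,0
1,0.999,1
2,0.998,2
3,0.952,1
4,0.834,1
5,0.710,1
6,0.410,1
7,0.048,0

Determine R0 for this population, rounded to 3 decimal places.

lx·mx by age: 0, 0.999, 1.996, 0.952, 0.834, 0.71, 0.41, 0
R0 = Σ lx·mx = 5.901 → 5.901

5.901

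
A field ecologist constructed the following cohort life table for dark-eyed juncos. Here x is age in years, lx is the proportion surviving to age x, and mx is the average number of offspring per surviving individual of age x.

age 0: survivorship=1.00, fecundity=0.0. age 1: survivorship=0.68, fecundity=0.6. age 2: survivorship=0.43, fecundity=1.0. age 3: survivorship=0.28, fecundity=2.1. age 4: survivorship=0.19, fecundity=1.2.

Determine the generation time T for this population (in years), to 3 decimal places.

2.385

lx·mx: 0, 0.408, 0.43, 0.588, 0.228 → R0 = 1.654
x·lx·mx: 0, 0.408, 0.86, 1.764, 0.912 → Σ = 3.944
T = 3.944 / 1.654 = 2.384522… → 2.385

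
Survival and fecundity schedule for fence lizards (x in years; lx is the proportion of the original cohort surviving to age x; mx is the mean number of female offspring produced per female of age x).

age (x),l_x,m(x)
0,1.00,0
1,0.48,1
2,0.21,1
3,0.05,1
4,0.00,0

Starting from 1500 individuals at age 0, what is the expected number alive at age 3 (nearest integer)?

75

Expected survivors = N0 · l_3 = 1500 × 0.05 = 75 → 75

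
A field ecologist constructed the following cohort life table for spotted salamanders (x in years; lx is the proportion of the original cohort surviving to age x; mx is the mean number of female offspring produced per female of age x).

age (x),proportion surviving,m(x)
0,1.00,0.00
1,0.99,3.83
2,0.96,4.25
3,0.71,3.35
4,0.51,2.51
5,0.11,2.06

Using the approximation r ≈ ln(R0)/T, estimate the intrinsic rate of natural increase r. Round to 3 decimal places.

1.143

R0 = Σ lx·mx = 0 + 3.7917 + 4.08 + 2.3785 + 1.2801 + 0.2266 = 11.7569
Σ x·lx·mx = 25.3406; T = 25.3406/11.7569 = 2.15538…
r ≈ ln(R0)/T = ln(11.7569)/2.15538… = 1.14339… → 1.143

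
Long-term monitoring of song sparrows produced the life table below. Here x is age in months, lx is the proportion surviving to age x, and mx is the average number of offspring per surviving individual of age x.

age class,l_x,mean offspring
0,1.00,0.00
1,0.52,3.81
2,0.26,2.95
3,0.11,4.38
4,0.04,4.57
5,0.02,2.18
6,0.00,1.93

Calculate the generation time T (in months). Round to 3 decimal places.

1.710

lx·mx: 0, 1.9812, 0.767, 0.4818, 0.1828, 0.0436, 0 → R0 = 3.4564
x·lx·mx: 0, 1.9812, 1.534, 1.4454, 0.7312, 0.218, 0 → Σ = 5.9098
T = 5.9098 / 3.4564 = 1.709814… → 1.710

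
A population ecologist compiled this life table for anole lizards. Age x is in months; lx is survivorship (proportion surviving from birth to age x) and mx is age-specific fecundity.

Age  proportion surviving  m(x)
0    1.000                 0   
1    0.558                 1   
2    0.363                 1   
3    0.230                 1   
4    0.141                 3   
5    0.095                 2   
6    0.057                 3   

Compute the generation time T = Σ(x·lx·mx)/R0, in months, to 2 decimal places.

lx·mx: 0, 0.558, 0.363, 0.23, 0.423, 0.19, 0.171 → R0 = 1.935
x·lx·mx: 0, 0.558, 0.726, 0.69, 1.692, 0.95, 1.026 → Σ = 5.642
T = 5.642 / 1.935 = 2.915762… → 2.92

2.92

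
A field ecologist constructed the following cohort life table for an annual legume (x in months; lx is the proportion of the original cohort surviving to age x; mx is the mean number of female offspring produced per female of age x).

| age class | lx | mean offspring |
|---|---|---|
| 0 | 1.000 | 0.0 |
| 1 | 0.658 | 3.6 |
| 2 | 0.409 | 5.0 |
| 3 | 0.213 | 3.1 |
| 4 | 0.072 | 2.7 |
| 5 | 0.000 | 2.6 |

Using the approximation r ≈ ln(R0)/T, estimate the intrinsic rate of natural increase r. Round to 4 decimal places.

0.9498

R0 = Σ lx·mx = 0 + 2.3688 + 2.045 + 0.6603 + 0.1944 + 0 = 5.2685
Σ x·lx·mx = 9.2173; T = 9.2173/5.2685 = 1.74951…
r ≈ ln(R0)/T = ln(5.2685)/1.74951… = 0.949834… → 0.9498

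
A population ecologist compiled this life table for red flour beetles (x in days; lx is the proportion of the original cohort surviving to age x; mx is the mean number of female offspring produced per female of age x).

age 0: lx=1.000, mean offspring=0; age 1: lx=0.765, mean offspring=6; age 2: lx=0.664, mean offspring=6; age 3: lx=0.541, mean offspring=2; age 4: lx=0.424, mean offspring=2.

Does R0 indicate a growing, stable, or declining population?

growing

R0 = Σ lx·mx = 0 + 4.59 + 3.984 + 1.082 + 0.848 = 10.504
R0 > 1, so the population is growing.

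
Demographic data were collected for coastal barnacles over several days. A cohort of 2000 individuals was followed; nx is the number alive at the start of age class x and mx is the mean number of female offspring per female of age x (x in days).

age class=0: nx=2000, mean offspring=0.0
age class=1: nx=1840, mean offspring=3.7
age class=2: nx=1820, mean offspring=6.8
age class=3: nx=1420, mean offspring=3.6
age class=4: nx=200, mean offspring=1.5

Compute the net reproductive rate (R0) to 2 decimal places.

12.30

lx = nx/n0 = nx/2000: 1, 0.92, 0.91, 0.71, 0.1
lx·mx by age: 0, 3.404, 6.188, 2.556, 0.15
R0 = Σ lx·mx = 12.298 → 12.30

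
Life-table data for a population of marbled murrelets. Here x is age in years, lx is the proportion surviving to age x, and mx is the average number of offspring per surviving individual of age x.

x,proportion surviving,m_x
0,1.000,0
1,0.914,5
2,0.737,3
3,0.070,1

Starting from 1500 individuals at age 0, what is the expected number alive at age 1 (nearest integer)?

1371

Expected survivors = N0 · l_1 = 1500 × 0.914 = 1371 → 1371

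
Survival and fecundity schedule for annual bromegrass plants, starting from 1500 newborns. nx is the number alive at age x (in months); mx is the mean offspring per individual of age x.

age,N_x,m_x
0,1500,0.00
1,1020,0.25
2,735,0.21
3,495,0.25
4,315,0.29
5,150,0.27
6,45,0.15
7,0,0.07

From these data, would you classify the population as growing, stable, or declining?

declining

lx = nx/n0 = nx/1500: 1, 0.68, 0.49, 0.33, 0.21, 0.1, 0.03, 0
R0 = Σ lx·mx = 0 + 0.17 + 0.1029 + 0.0825 + 0.0609 + 0.027 + 0.0045 + 0 = 0.4478
R0 < 1, so the population is declining.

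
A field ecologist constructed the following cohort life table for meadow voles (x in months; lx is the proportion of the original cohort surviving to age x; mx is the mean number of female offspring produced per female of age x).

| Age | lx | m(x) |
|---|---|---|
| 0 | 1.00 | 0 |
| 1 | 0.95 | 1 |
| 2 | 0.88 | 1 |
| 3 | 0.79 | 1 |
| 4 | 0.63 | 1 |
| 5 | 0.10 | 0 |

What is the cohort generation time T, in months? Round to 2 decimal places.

lx·mx: 0, 0.95, 0.88, 0.79, 0.63, 0 → R0 = 3.25
x·lx·mx: 0, 0.95, 1.76, 2.37, 2.52, 0 → Σ = 7.6
T = 7.6 / 3.25 = 2.338462… → 2.34

2.34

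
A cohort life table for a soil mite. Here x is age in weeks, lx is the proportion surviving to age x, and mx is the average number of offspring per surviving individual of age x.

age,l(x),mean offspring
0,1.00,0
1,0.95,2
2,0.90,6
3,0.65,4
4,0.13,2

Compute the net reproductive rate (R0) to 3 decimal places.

lx·mx by age: 0, 1.9, 5.4, 2.6, 0.26
R0 = Σ lx·mx = 10.16 → 10.160

10.160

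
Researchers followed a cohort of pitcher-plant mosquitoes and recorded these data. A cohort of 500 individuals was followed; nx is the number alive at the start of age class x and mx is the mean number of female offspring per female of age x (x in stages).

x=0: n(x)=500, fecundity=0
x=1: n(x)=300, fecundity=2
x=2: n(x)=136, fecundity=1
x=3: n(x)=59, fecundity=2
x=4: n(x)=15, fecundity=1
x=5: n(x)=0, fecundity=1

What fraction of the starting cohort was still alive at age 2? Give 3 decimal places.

l_2 = n_2/n_0 = 136/500 = 0.272 → 0.272

0.272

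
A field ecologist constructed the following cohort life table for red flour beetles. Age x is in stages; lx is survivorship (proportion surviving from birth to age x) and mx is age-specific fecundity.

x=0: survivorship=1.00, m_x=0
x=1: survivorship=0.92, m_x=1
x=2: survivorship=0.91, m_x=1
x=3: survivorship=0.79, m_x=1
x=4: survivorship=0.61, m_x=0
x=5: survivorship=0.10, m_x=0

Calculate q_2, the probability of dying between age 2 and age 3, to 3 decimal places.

0.132

q_2 = (l_2 − l_3) / l_2 = (0.91 − 0.79) / 0.91
     = 0.12 / 0.91 = 0.131868… → 0.132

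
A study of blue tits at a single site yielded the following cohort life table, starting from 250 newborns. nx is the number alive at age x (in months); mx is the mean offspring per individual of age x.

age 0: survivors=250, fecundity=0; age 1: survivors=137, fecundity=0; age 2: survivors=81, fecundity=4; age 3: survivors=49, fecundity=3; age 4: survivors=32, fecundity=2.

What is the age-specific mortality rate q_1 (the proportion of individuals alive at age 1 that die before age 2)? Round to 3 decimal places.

lx = nx/n0 = nx/250: 1, 0.548, 0.324, 0.196, 0.128
q_1 = (l_1 − l_2) / l_1 = (0.548 − 0.324) / 0.548
     = 0.224 / 0.548 = 0.408759… → 0.409

0.409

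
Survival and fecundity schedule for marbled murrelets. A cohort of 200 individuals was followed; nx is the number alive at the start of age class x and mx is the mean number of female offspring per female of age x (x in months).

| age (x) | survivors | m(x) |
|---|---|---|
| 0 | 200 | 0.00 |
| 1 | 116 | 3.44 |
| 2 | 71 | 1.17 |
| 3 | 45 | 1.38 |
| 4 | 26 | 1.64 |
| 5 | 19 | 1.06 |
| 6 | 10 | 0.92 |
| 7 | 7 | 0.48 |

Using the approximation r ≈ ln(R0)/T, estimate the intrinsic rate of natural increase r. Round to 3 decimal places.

lx = nx/n0 = nx/200: 1, 0.58, 0.355, 0.225, 0.13, 0.095, 0.05, 0.035
R0 = Σ lx·mx = 0 + 1.9952 + 0.41535 + 0.3105 + 0.2132 + 0.1007 + 0.046 + 0.0168 = 3.09775
Σ x·lx·mx = 5.5073; T = 5.5073/3.09775 = 1.77784…
r ≈ ln(R0)/T = ln(3.09775)/1.77784… = 0.63598… → 0.636

0.636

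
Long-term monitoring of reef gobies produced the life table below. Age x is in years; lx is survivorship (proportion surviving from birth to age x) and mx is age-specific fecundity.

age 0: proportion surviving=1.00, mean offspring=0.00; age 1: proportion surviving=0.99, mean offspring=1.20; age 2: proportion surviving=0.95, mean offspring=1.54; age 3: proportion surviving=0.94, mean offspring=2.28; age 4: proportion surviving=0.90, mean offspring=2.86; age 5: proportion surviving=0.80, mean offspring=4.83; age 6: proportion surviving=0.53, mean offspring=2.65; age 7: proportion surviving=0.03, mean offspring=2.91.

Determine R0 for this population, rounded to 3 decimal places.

lx·mx by age: 0, 1.188, 1.463, 2.1432, 2.574, 3.864, 1.4045, 0.0873
R0 = Σ lx·mx = 12.724 → 12.724

12.724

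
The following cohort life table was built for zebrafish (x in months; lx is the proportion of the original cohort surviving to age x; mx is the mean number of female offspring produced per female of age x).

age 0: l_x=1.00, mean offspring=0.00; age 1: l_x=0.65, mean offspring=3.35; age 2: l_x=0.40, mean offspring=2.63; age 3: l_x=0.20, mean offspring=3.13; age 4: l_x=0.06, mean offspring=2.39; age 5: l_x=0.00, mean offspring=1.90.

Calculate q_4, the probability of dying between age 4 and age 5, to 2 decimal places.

1.00

q_4 = (l_4 − l_5) / l_4 = (0.06 − 0) / 0.06
     = 0.06 / 0.06 = 1 → 1.00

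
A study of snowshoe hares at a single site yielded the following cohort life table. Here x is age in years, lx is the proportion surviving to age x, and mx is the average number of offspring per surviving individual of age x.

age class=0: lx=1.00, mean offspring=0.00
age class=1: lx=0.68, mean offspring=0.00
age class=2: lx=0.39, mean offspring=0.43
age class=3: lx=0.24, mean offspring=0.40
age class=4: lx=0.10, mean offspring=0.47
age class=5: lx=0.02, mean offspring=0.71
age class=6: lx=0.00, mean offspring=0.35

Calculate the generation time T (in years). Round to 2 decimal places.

lx·mx: 0, 0, 0.1677, 0.096, 0.047, 0.0142, 0 → R0 = 0.3249
x·lx·mx: 0, 0, 0.3354, 0.288, 0.188, 0.071, 0 → Σ = 0.8824
T = 0.8824 / 0.3249 = 2.715913… → 2.72

2.72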